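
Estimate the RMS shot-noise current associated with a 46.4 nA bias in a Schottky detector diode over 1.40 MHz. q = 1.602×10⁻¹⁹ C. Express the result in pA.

144 pA

I_n = √(2qI·B)
2qI·B = 2 × 1.602×10⁻¹⁹ × 4.64×10⁻⁸ × 1.40×10⁶ = 2.08×10⁻²⁰ A²
I_n = √(2.08×10⁻²⁰) = 1.44×10⁻¹⁰ A = 144 pA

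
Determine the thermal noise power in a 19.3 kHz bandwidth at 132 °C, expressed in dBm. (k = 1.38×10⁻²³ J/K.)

T = 132 °C + 273.15 = 405.15 K
P_n = kTB = 1.38×10⁻²³ × 405.15 × 1.93×10⁴ = 1.08×10⁻¹⁶ W
In dBm: 10 log₁₀(1.08×10⁻¹⁶ / 10⁻³) = −129.7 dBm

−129.7 dBm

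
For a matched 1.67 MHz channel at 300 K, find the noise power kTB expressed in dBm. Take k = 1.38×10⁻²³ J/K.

P_n = kTB = 1.38×10⁻²³ × 300 × 1.67×10⁶ = 6.91×10⁻¹⁵ W
In dBm: 10 log₁₀(6.91×10⁻¹⁵ / 10⁻³) = −111.6 dBm

−111.6 dBm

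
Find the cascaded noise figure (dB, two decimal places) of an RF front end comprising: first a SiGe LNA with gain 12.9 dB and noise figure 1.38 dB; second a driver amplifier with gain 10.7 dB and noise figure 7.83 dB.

2.13 dB

Convert to linear (a loss of L dB is a gain of −L dB): F_i = 10^(NF_i/10), G_i = 10^(G_i,dB/10)
  Stage 1: F_1 = 10^(1.38/10) = 1.374, G_1 = 10^(12.9/10) = 19.50
  Stage 2: F_2 = 10^(7.83/10) = 6.067, G_2 = 10^(10.7/10) = 11.75
Friis cascade:
  F = 1.374 + (6.067 − 1)/19.50 = 1.634
NF = 10 log₁₀(1.634) = 2.13 dB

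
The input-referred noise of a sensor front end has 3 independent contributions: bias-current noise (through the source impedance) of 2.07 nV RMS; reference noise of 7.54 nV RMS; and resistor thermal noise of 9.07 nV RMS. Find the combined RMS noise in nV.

Uncorrelated sources add in power (mean-square): V_tot = √(ΣV_i²)
V_tot = √[(2.07×10⁻⁹)² + (7.54×10⁻⁹)² + (9.07×10⁻⁹)²] = 1.20×10⁻⁸ V = 12.0 nV

12.0 nV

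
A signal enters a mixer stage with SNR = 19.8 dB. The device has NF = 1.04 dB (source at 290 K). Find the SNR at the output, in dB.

18.76 dB

By definition F = SNR_in/SNR_out, so in dB: SNR_out = SNR_in − NF
SNR_out = 19.8 − 1.04 = 18.76 dB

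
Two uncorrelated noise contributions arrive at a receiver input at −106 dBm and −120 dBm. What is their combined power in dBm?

−105.8 dBm

Convert to linear, add, convert back:
P₁ = 2.51×10⁻¹⁴ W, P₂ = 1.00×10⁻¹⁵ W
P_tot = 2.61×10⁻¹⁴ W → 10 log₁₀(P_tot / 10⁻³) = −105.8 dBm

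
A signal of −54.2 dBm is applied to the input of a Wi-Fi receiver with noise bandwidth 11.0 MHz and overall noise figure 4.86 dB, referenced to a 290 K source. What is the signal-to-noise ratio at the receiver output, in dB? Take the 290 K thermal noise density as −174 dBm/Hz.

Noise floor: N = −174 + 10 log₁₀(B) + NF
10 log₁₀(1.10×10⁷) = 70.41 dB
N = −174 + 70.41 + 4.86 = −98.73 dBm
SNR = P_sig − N = −54.2 − (−98.73) = 44.53 dB → 44.5 dB

44.5 dB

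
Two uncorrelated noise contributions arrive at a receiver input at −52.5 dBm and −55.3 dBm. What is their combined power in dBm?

Convert to linear, add, convert back:
P₁ = 5.62×10⁻⁹ W, P₂ = 2.95×10⁻⁹ W
P_tot = 8.57×10⁻⁹ W → 10 log₁₀(P_tot / 10⁻³) = −50.7 dBm

−50.7 dBm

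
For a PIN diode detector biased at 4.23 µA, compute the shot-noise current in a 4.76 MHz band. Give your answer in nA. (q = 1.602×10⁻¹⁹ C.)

2.54 nA

I_n = √(2qI·B)
2qI·B = 2 × 1.602×10⁻¹⁹ × 4.23×10⁻⁶ × 4.76×10⁶ = 6.45×10⁻¹⁸ A²
I_n = √(6.45×10⁻¹⁸) = 2.54×10⁻⁹ A = 2.54 nA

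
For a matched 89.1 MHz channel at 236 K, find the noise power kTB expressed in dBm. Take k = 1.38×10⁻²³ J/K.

−95.4 dBm

P_n = kTB = 1.38×10⁻²³ × 236 × 8.91×10⁷ = 2.90×10⁻¹³ W
In dBm: 10 log₁₀(2.90×10⁻¹³ / 10⁻³) = −95.4 dBm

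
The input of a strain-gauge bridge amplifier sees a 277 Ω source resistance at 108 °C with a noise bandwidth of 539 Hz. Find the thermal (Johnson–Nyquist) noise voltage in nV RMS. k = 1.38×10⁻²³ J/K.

T = 108 °C + 273.15 = 381.15 K
V_n = √(4kTRB)
4kTRB = 4 × 1.38×10⁻²³ × 381.15 × 2.77×10² × 5.39×10² = 3.14×10⁻¹⁵ V²
V_n = √(3.14×10⁻¹⁵) = 5.60×10⁻⁸ V = 56.0 nV

56.0 nV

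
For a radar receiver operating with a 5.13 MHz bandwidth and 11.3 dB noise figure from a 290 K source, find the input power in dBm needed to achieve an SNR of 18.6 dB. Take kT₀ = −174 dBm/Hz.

−77.0 dBm

Sensitivity = −174 + 10 log₁₀(B) + NF + SNR_min
= −174 + 67.1 + 11.3 + 18.6
= −77.0 dBm → −77.0 dBm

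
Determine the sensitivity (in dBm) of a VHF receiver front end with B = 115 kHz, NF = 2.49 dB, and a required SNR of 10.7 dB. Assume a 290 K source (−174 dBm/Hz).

−110.2 dBm

Sensitivity = −174 + 10 log₁₀(B) + NF + SNR_min
= −174 + 50.61 + 2.49 + 10.7
= −110.20 dBm → −110.2 dBm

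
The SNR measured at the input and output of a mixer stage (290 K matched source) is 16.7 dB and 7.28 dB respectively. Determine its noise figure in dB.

9.42 dB

NF (dB) = SNR_in(dB) − SNR_out(dB) when the source is at T₀
NF = 16.7 − 7.28 = 9.42 dB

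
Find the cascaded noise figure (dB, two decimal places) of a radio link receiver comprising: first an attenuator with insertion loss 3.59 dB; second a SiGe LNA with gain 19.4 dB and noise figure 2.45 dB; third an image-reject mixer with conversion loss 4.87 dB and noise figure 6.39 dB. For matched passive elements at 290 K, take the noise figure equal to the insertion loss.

Convert to linear (a loss of L dB is a gain of −L dB): F_i = 10^(NF_i/10), G_i = 10^(G_i,dB/10)
  Stage 1: F_1 = 10^(3.59/10) = 2.286, G_1 = 10^(−3.59/10) = 0.4375
  Stage 2: F_2 = 10^(2.45/10) = 1.758, G_2 = 10^(19.4/10) = 87.10
  Stage 3: F_3 = 10^(6.39/10) = 4.355, G_3 = 10^(−4.87/10) = 0.3258
Friis cascade:
  F = 2.286 + (1.758 − 1)/0.4375 + (4.355 − 1)/38.11 = 4.106
NF = 10 log₁₀(4.106) = 6.13 dB

6.13 dB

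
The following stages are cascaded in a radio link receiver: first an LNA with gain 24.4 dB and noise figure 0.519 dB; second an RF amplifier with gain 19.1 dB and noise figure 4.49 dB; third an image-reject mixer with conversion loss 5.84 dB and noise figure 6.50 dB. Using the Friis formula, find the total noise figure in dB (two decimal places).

0.54 dB

Convert to linear (a loss of L dB is a gain of −L dB): F_i = 10^(NF_i/10), G_i = 10^(G_i,dB/10)
  Stage 1: F_1 = 10^(0.519/10) = 1.127, G_1 = 10^(24.4/10) = 275.4
  Stage 2: F_2 = 10^(4.49/10) = 2.812, G_2 = 10^(19.1/10) = 81.28
  Stage 3: F_3 = 10^(6.50/10) = 4.467, G_3 = 10^(−5.84/10) = 0.2606
Friis cascade:
  F = 1.127 + (2.812 − 1)/275.4 + (4.467 − 1)/2.239×10⁴ = 1.134
NF = 10 log₁₀(1.134) = 0.54 dB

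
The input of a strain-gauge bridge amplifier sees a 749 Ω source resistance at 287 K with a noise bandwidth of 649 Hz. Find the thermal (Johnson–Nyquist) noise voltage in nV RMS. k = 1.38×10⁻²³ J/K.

87.8 nV

V_n = √(4kTRB)
4kTRB = 4 × 1.38×10⁻²³ × 287 × 7.49×10² × 6.49×10² = 7.70×10⁻¹⁵ V²
V_n = √(7.70×10⁻¹⁵) = 8.78×10⁻⁸ V = 87.8 nV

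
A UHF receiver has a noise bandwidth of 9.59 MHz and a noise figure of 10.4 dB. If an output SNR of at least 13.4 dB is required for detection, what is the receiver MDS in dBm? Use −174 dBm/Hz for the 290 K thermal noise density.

Sensitivity = −174 + 10 log₁₀(B) + NF + SNR_min
= −174 + 69.82 + 10.4 + 13.4
= −80.38 dBm → −80.4 dBm

−80.4 dBm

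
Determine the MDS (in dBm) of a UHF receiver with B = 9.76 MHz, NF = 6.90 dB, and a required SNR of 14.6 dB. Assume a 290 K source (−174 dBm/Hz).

−82.6 dBm

Sensitivity = −174 + 10 log₁₀(B) + NF + SNR_min
= −174 + 69.89 + 6.90 + 14.6
= −82.61 dBm → −82.6 dBm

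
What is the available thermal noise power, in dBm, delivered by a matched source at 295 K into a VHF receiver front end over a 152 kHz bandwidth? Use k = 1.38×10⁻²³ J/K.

−122.1 dBm

P_n = kTB = 1.38×10⁻²³ × 295 × 1.52×10⁵ = 6.19×10⁻¹⁶ W
In dBm: 10 log₁₀(6.19×10⁻¹⁶ / 10⁻³) = −122.1 dBm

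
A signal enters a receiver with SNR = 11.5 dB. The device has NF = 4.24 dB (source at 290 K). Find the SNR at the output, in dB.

7.26 dB

By definition F = SNR_in/SNR_out, so in dB: SNR_out = SNR_in − NF
SNR_out = 11.5 − 4.24 = 7.26 dB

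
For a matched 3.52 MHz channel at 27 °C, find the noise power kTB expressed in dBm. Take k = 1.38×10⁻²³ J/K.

T = 27 °C + 273.15 = 300.15 K
P_n = kTB = 1.38×10⁻²³ × 300.15 × 3.52×10⁶ = 1.46×10⁻¹⁴ W
In dBm: 10 log₁₀(1.46×10⁻¹⁴ / 10⁻³) = −108.4 dBm

−108.4 dBm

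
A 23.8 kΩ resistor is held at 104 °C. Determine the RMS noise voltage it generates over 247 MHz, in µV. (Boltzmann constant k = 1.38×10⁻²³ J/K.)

T = 104 °C + 273.15 = 377.15 K
V_n = √(4kTRB)
4kTRB = 4 × 1.38×10⁻²³ × 377.15 × 2.38×10⁴ × 2.47×10⁸ = 1.22×10⁻⁷ V²
V_n = √(1.22×10⁻⁷) = 3.50×10⁻⁴ V = 350 µV

350 µV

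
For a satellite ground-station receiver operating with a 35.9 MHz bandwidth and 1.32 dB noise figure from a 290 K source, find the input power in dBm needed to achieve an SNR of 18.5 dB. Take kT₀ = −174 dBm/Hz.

Sensitivity = −174 + 10 log₁₀(B) + NF + SNR_min
= −174 + 75.55 + 1.32 + 18.5
= −78.63 dBm → −78.6 dBm

−78.6 dBm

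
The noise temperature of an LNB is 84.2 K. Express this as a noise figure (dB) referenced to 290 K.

F = 1 + T_e/T₀ = 1 + 84.2/290 = 1.29034
NF = 10 log₁₀(1.29034) = 1.11 dB

1.11 dB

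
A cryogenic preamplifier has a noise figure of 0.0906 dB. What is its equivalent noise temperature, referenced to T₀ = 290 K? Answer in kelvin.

6.11 K

F = 10^(0.0906/10) = 1.02108
T_e = (F − 1)·T₀ = (1.02108 − 1) × 290 = 6.11 K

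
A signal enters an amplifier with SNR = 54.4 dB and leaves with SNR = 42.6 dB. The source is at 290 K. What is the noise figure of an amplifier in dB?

11.8 dB

NF (dB) = SNR_in(dB) − SNR_out(dB) when the source is at T₀
NF = 54.4 − 42.6 = 11.8 dB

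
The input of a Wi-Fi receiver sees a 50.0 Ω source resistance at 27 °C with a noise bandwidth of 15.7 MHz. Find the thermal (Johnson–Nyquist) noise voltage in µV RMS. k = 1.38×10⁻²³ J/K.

T = 27 °C + 273.15 = 300.15 K
V_n = √(4kTRB)
4kTRB = 4 × 1.38×10⁻²³ × 300.15 × 5.00×10¹ × 1.57×10⁷ = 1.30×10⁻¹¹ V²
V_n = √(1.30×10⁻¹¹) = 3.61×10⁻⁶ V = 3.61 µV

3.61 µV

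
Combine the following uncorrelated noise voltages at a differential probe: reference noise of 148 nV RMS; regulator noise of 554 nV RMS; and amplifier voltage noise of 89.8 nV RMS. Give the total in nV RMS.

Uncorrelated sources add in power (mean-square): V_tot = √(ΣV_i²)
V_tot = √[(1.48×10⁻⁷)² + (5.54×10⁻⁷)² + (8.98×10⁻⁸)²] = 5.80×10⁻⁷ V = 580 nV

580 nV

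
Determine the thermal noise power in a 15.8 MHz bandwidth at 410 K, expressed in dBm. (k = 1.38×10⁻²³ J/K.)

−100.5 dBm

P_n = kTB = 1.38×10⁻²³ × 410 × 1.58×10⁷ = 8.94×10⁻¹⁴ W
In dBm: 10 log₁₀(8.94×10⁻¹⁴ / 10⁻³) = −100.5 dBm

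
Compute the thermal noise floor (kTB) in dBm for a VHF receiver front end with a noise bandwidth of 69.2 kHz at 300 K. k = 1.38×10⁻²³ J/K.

P_n = kTB = 1.38×10⁻²³ × 300 × 6.92×10⁴ = 2.86×10⁻¹⁶ W
In dBm: 10 log₁₀(2.86×10⁻¹⁶ / 10⁻³) = −125.4 dBm

−125.4 dBm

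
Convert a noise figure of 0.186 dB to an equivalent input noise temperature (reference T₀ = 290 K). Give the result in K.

12.7 K

F = 10^(0.186/10) = 1.04376
T_e = (F − 1)·T₀ = (1.04376 − 1) × 290 = 12.7 K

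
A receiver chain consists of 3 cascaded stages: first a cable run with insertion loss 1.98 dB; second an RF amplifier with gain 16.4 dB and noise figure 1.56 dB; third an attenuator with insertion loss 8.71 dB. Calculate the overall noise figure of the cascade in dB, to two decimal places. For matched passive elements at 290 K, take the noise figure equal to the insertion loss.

3.97 dB

Convert to linear (a loss of L dB is a gain of −L dB): F_i = 10^(NF_i/10), G_i = 10^(G_i,dB/10)
  Stage 1: F_1 = 10^(1.98/10) = 1.578, G_1 = 10^(−1.98/10) = 0.6339
  Stage 2: F_2 = 10^(1.56/10) = 1.432, G_2 = 10^(16.4/10) = 43.65
  Stage 3: F_3 = 10^(8.71/10) = 7.430, G_3 = 10^(−8.71/10) = 0.1346
Friis cascade:
  F = 1.578 + (1.432 − 1)/0.6339 + (7.430 − 1)/27.67 = 2.492
NF = 10 log₁₀(2.492) = 3.97 dB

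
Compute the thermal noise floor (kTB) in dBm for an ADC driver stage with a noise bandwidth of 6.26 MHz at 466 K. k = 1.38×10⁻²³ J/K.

P_n = kTB = 1.38×10⁻²³ × 466 × 6.26×10⁶ = 4.03×10⁻¹⁴ W
In dBm: 10 log₁₀(4.03×10⁻¹⁴ / 10⁻³) = −104.0 dBm

−104.0 dBm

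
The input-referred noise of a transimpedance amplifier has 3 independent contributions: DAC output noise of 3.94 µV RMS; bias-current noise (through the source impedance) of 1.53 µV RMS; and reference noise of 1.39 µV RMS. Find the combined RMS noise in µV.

Uncorrelated sources add in power (mean-square): V_tot = √(ΣV_i²)
V_tot = √[(3.94×10⁻⁶)² + (1.53×10⁻⁶)² + (1.39×10⁻⁶)²] = 4.45×10⁻⁶ V = 4.45 µV

4.45 µV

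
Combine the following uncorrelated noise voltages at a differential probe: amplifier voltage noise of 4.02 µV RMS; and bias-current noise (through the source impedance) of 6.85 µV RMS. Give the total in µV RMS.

7.94 µV

Uncorrelated sources add in power (mean-square): V_tot = √(ΣV_i²)
V_tot = √[(4.02×10⁻⁶)² + (6.85×10⁻⁶)²] = 7.94×10⁻⁶ V = 7.94 µV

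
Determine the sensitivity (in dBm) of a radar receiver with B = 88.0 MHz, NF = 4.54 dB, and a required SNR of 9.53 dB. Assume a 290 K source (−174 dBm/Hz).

Sensitivity = −174 + 10 log₁₀(B) + NF + SNR_min
= −174 + 79.44 + 4.54 + 9.53
= −80.49 dBm → −80.5 dBm

−80.5 dBm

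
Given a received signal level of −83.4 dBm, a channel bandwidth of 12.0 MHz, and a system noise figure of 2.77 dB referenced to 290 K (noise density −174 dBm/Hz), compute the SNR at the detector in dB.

Noise floor: N = −174 + 10 log₁₀(B) + NF
10 log₁₀(1.20×10⁷) = 70.79 dB
N = −174 + 70.79 + 2.77 = −100.44 dBm
SNR = P_sig − N = −83.4 − (−100.44) = 17.04 dB → 17.0 dB

17.0 dB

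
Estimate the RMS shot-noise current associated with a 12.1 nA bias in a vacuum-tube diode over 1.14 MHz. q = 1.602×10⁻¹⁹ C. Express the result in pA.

66.5 pA

I_n = √(2qI·B)
2qI·B = 2 × 1.602×10⁻¹⁹ × 1.21×10⁻⁸ × 1.14×10⁶ = 4.42×10⁻²¹ A²
I_n = √(4.42×10⁻²¹) = 6.65×10⁻¹¹ A = 66.5 pA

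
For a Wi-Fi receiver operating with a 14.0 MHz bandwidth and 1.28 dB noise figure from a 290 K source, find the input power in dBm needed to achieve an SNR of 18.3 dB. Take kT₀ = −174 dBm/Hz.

Sensitivity = −174 + 10 log₁₀(B) + NF + SNR_min
= −174 + 71.46 + 1.28 + 18.3
= −82.96 dBm → −83.0 dBm

−83.0 dBm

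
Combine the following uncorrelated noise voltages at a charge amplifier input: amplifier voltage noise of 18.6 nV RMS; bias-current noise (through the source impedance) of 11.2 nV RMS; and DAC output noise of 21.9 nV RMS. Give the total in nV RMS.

Uncorrelated sources add in power (mean-square): V_tot = √(ΣV_i²)
V_tot = √[(1.86×10⁻⁸)² + (1.12×10⁻⁸)² + (2.19×10⁻⁸)²] = 3.08×10⁻⁸ V = 30.8 nV

30.8 nV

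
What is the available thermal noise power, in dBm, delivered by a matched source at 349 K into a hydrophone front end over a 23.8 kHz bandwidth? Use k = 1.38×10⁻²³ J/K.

−129.4 dBm

P_n = kTB = 1.38×10⁻²³ × 349 × 2.38×10⁴ = 1.15×10⁻¹⁶ W
In dBm: 10 log₁₀(1.15×10⁻¹⁶ / 10⁻³) = −129.4 dBm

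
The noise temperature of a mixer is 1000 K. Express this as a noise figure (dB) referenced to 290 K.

6.48 dB

F = 1 + T_e/T₀ = 1 + 1000/290 = 4.44828
NF = 10 log₁₀(4.44828) = 6.48 dB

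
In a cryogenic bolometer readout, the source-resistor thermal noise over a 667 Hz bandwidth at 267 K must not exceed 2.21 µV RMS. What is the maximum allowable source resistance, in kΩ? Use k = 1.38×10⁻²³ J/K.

497 kΩ

Johnson–Nyquist: V_n = √(4kTRB) ⇒ R = V_n² / (4kTB)
4kTB = 4 × 1.38×10⁻²³ × 267 × 6.67×10² = 9.83×10⁻¹⁸
R = (2.21×10⁻⁶)² / 9.83×10⁻¹⁸ = 4.97×10⁵ Ω = 497 kΩ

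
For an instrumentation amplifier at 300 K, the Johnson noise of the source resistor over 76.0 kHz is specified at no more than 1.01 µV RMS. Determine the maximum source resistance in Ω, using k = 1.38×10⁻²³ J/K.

811 Ω

Johnson–Nyquist: V_n = √(4kTRB) ⇒ R = V_n² / (4kTB)
4kTB = 4 × 1.38×10⁻²³ × 300 × 7.60×10⁴ = 1.26×10⁻¹⁵
R = (1.01×10⁻⁶)² / 1.26×10⁻¹⁵ = 8.11×10² Ω = 811 Ω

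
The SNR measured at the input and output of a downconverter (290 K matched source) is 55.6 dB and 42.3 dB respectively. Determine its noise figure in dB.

13.3 dB

NF (dB) = SNR_in(dB) − SNR_out(dB) when the source is at T₀
NF = 55.6 − 42.3 = 13.3 dB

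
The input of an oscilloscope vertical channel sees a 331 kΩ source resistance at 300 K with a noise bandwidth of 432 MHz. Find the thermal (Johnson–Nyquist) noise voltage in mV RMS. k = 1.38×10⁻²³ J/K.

V_n = √(4kTRB)
4kTRB = 4 × 1.38×10⁻²³ × 300 × 3.31×10⁵ × 4.32×10⁸ = 2.37×10⁻⁶ V²
V_n = √(2.37×10⁻⁶) = 1.54×10⁻³ V = 1.54 mV

1.54 mV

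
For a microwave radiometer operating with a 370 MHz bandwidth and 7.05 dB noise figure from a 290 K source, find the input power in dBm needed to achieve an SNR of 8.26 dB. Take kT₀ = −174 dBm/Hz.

−73.0 dBm

Sensitivity = −174 + 10 log₁₀(B) + NF + SNR_min
= −174 + 85.68 + 7.05 + 8.26
= −73.01 dBm → −73.0 dBm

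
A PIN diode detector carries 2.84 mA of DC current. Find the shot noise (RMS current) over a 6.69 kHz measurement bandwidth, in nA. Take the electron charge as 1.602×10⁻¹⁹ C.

2.47 nA

I_n = √(2qI·B)
2qI·B = 2 × 1.602×10⁻¹⁹ × 2.84×10⁻³ × 6.69×10³ = 6.09×10⁻¹⁸ A²
I_n = √(6.09×10⁻¹⁸) = 2.47×10⁻⁹ A = 2.47 nA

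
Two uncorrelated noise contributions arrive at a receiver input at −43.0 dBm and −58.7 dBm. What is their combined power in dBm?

−42.9 dBm

Convert to linear, add, convert back:
P₁ = 5.01×10⁻⁸ W, P₂ = 1.35×10⁻⁹ W
P_tot = 5.15×10⁻⁸ W → 10 log₁₀(P_tot / 10⁻³) = −42.9 dBm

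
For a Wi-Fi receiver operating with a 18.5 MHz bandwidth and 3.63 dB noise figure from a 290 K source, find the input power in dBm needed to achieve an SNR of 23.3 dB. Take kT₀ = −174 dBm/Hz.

Sensitivity = −174 + 10 log₁₀(B) + NF + SNR_min
= −174 + 72.67 + 3.63 + 23.3
= −74.40 dBm → −74.4 dBm

−74.4 dBm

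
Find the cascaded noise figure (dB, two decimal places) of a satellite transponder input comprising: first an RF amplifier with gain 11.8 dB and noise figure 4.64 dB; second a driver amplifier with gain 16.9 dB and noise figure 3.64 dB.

4.77 dB

Convert to linear (a loss of L dB is a gain of −L dB): F_i = 10^(NF_i/10), G_i = 10^(G_i,dB/10)
  Stage 1: F_1 = 10^(4.64/10) = 2.911, G_1 = 10^(11.8/10) = 15.14
  Stage 2: F_2 = 10^(3.64/10) = 2.312, G_2 = 10^(16.9/10) = 48.98
Friis cascade:
  F = 2.911 + (2.312 − 1)/15.14 = 2.997
NF = 10 log₁₀(2.997) = 4.77 dB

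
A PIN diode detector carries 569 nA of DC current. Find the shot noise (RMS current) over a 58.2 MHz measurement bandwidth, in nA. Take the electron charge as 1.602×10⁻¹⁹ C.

3.26 nA

I_n = √(2qI·B)
2qI·B = 2 × 1.602×10⁻¹⁹ × 5.69×10⁻⁷ × 5.82×10⁷ = 1.06×10⁻¹⁷ A²
I_n = √(1.06×10⁻¹⁷) = 3.26×10⁻⁹ A = 3.26 nA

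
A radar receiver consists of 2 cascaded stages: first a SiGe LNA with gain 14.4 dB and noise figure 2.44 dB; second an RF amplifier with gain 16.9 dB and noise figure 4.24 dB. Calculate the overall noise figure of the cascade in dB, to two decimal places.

2.59 dB

Convert to linear (a loss of L dB is a gain of −L dB): F_i = 10^(NF_i/10), G_i = 10^(G_i,dB/10)
  Stage 1: F_1 = 10^(2.44/10) = 1.754, G_1 = 10^(14.4/10) = 27.54
  Stage 2: F_2 = 10^(4.24/10) = 2.655, G_2 = 10^(16.9/10) = 48.98
Friis cascade:
  F = 1.754 + (2.655 − 1)/27.54 = 1.814
NF = 10 log₁₀(1.814) = 2.59 dB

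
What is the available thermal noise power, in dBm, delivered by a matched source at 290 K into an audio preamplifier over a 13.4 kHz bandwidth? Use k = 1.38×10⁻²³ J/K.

P_n = kTB = 1.38×10⁻²³ × 290 × 1.34×10⁴ = 5.36×10⁻¹⁷ W
In dBm: 10 log₁₀(5.36×10⁻¹⁷ / 10⁻³) = −132.7 dBm

−132.7 dBm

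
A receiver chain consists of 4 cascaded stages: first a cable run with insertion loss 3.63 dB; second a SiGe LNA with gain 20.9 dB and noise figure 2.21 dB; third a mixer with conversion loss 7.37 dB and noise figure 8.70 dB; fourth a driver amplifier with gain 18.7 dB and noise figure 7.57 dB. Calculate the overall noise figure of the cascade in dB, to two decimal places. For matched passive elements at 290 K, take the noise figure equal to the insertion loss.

Convert to linear (a loss of L dB is a gain of −L dB): F_i = 10^(NF_i/10), G_i = 10^(G_i,dB/10)
  Stage 1: F_1 = 10^(3.63/10) = 2.307, G_1 = 10^(−3.63/10) = 0.4335
  Stage 2: F_2 = 10^(2.21/10) = 1.663, G_2 = 10^(20.9/10) = 123.0
  Stage 3: F_3 = 10^(8.70/10) = 7.413, G_3 = 10^(−7.37/10) = 0.1832
  Stage 4: F_4 = 10^(7.57/10) = 5.715, G_4 = 10^(18.7/10) = 74.13
Friis cascade:
  F = 2.307 + (1.663 − 1)/0.4335 + (7.413 − 1)/53.33 + (5.715 − 1)/9.772 = 4.440
NF = 10 log₁₀(4.440) = 6.47 dB

6.47 dB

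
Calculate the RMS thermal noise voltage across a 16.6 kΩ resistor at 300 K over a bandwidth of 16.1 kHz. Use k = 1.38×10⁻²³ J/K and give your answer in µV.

V_n = √(4kTRB)
4kTRB = 4 × 1.38×10⁻²³ × 300 × 1.66×10⁴ × 1.61×10⁴ = 4.43×10⁻¹² V²
V_n = √(4.43×10⁻¹²) = 2.10×10⁻⁶ V = 2.10 µV

2.10 µV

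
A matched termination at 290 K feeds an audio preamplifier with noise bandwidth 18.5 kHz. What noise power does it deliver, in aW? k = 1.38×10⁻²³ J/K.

P_n = kTB = 1.38×10⁻²³ × 290 × 1.85×10⁴ = 7.40×10⁻¹⁷ W = 74.0 aW

74.0 aW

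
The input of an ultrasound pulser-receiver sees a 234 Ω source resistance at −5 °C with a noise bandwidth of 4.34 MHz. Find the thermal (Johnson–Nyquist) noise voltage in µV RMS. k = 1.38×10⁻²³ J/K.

3.88 µV

T = −5 °C + 273.15 = 268.15 K
V_n = √(4kTRB)
4kTRB = 4 × 1.38×10⁻²³ × 268.15 × 2.34×10² × 4.34×10⁶ = 1.50×10⁻¹¹ V²
V_n = √(1.50×10⁻¹¹) = 3.88×10⁻⁶ V = 3.88 µV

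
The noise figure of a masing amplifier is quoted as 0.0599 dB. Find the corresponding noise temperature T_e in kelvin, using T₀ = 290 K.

4.03 K

F = 10^(0.0599/10) = 1.01389
T_e = (F − 1)·T₀ = (1.01389 − 1) × 290 = 4.03 K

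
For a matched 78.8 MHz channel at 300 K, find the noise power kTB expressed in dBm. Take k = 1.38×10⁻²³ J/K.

P_n = kTB = 1.38×10⁻²³ × 300 × 7.88×10⁷ = 3.26×10⁻¹³ W
In dBm: 10 log₁₀(3.26×10⁻¹³ / 10⁻³) = −94.9 dBm

−94.9 dBm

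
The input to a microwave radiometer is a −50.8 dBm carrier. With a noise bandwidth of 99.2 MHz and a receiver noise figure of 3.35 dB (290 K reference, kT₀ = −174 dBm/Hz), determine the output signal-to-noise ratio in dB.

39.9 dB

Noise floor: N = −174 + 10 log₁₀(B) + NF
10 log₁₀(9.92×10⁷) = 79.97 dB
N = −174 + 79.97 + 3.35 = −90.68 dBm
SNR = P_sig − N = −50.8 − (−90.68) = 39.88 dB → 39.9 dB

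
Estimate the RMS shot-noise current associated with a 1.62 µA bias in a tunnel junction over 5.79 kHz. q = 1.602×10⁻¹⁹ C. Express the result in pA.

I_n = √(2qI·B)
2qI·B = 2 × 1.602×10⁻¹⁹ × 1.62×10⁻⁶ × 5.79×10³ = 3.01×10⁻²¹ A²
I_n = √(3.01×10⁻²¹) = 5.48×10⁻¹¹ A = 54.8 pA

54.8 pA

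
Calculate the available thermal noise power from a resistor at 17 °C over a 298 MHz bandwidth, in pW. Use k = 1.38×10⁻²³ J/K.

T = 17 °C + 273.15 = 290.15 K
P_n = kTB = 1.38×10⁻²³ × 290.15 × 2.98×10⁸ = 1.19×10⁻¹² W = 1.19 pW

1.19 pW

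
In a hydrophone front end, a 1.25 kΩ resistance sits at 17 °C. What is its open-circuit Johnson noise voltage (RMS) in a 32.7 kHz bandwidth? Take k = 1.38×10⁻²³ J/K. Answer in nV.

809 nV

T = 17 °C + 273.15 = 290.15 K
V_n = √(4kTRB)
4kTRB = 4 × 1.38×10⁻²³ × 290.15 × 1.25×10³ × 3.27×10⁴ = 6.55×10⁻¹³ V²
V_n = √(6.55×10⁻¹³) = 8.09×10⁻⁷ V = 809 nV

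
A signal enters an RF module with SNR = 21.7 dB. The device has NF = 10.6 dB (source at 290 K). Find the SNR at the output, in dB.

11.1 dB

By definition F = SNR_in/SNR_out, so in dB: SNR_out = SNR_in − NF
SNR_out = 21.7 − 10.6 = 11.1 dB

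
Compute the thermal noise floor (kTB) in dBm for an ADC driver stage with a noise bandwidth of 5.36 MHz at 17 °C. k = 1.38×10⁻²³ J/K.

−106.7 dBm

T = 17 °C + 273.15 = 290.15 K
P_n = kTB = 1.38×10⁻²³ × 290.15 × 5.36×10⁶ = 2.15×10⁻¹⁴ W
In dBm: 10 log₁₀(2.15×10⁻¹⁴ / 10⁻³) = −106.7 dBm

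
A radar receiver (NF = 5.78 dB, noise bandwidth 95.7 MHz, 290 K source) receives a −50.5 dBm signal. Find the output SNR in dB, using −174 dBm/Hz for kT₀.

37.9 dB

Noise floor: N = −174 + 10 log₁₀(B) + NF
10 log₁₀(9.57×10⁷) = 79.81 dB
N = −174 + 79.81 + 5.78 = −88.41 dBm
SNR = P_sig − N = −50.5 − (−88.41) = 37.91 dB → 37.9 dB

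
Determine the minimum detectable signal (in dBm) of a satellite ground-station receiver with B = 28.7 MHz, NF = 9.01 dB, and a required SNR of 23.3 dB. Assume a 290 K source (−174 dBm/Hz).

−67.1 dBm

Sensitivity = −174 + 10 log₁₀(B) + NF + SNR_min
= −174 + 74.58 + 9.01 + 23.3
= −67.11 dBm → −67.1 dBm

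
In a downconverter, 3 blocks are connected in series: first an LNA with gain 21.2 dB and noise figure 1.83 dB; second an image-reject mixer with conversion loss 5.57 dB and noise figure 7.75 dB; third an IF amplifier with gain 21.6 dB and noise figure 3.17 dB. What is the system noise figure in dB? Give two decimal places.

Convert to linear (a loss of L dB is a gain of −L dB): F_i = 10^(NF_i/10), G_i = 10^(G_i,dB/10)
  Stage 1: F_1 = 10^(1.83/10) = 1.524, G_1 = 10^(21.2/10) = 131.8
  Stage 2: F_2 = 10^(7.75/10) = 5.957, G_2 = 10^(−5.57/10) = 0.2773
  Stage 3: F_3 = 10^(3.17/10) = 2.075, G_3 = 10^(21.6/10) = 144.5
Friis cascade:
  F = 1.524 + (5.957 − 1)/131.8 + (2.075 − 1)/36.56 = 1.591
NF = 10 log₁₀(1.591) = 2.02 dB

2.02 dB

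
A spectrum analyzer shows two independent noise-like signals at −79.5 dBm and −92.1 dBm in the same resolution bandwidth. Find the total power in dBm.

−79.3 dBm

Convert to linear, add, convert back:
P₁ = 1.12×10⁻¹¹ W, P₂ = 6.17×10⁻¹³ W
P_tot = 1.18×10⁻¹¹ W → 10 log₁₀(P_tot / 10⁻³) = −79.3 dBm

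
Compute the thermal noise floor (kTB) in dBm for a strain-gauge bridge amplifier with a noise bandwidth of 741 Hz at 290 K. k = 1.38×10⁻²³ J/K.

P_n = kTB = 1.38×10⁻²³ × 290 × 7.41×10² = 2.97×10⁻¹⁸ W
In dBm: 10 log₁₀(2.97×10⁻¹⁸ / 10⁻³) = −145.3 dBm

−145.3 dBm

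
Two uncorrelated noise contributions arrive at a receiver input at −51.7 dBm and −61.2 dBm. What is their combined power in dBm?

Convert to linear, add, convert back:
P₁ = 6.76×10⁻⁹ W, P₂ = 7.59×10⁻¹⁰ W
P_tot = 7.52×10⁻⁹ W → 10 log₁₀(P_tot / 10⁻³) = −51.2 dBm

−51.2 dBm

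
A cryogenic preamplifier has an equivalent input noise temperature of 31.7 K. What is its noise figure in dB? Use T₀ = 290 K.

0.451 dB

F = 1 + T_e/T₀ = 1 + 31.7/290 = 1.10931
NF = 10 log₁₀(1.10931) = 0.451 dB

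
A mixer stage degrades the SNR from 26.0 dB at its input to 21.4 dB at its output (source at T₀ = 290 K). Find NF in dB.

NF (dB) = SNR_in(dB) − SNR_out(dB) when the source is at T₀
NF = 26.0 − 21.4 = 4.6 dB

4.6 dB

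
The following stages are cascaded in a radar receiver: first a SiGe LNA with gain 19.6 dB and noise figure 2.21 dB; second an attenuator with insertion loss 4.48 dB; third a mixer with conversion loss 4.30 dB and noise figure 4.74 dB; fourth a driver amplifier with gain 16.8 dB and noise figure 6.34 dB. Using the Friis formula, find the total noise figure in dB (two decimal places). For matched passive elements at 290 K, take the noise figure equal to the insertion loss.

Convert to linear (a loss of L dB is a gain of −L dB): F_i = 10^(NF_i/10), G_i = 10^(G_i,dB/10)
  Stage 1: F_1 = 10^(2.21/10) = 1.663, G_1 = 10^(19.6/10) = 91.20
  Stage 2: F_2 = 10^(4.48/10) = 2.805, G_2 = 10^(−4.48/10) = 0.3565
  Stage 3: F_3 = 10^(4.74/10) = 2.979, G_3 = 10^(−4.30/10) = 0.3715
  Stage 4: F_4 = 10^(6.34/10) = 4.305, G_4 = 10^(16.8/10) = 47.86
Friis cascade:
  F = 1.663 + (2.805 − 1)/91.20 + (2.979 − 1)/32.51 + (4.305 − 1)/12.08 = 2.018
NF = 10 log₁₀(2.018) = 3.05 dB

3.05 dB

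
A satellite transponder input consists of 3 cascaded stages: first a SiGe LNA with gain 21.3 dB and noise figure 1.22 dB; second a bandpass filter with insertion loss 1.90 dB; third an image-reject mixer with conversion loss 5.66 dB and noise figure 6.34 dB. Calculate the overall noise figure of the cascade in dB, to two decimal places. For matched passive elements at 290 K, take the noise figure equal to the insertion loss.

Convert to linear (a loss of L dB is a gain of −L dB): F_i = 10^(NF_i/10), G_i = 10^(G_i,dB/10)
  Stage 1: F_1 = 10^(1.22/10) = 1.324, G_1 = 10^(21.3/10) = 134.9
  Stage 2: F_2 = 10^(1.90/10) = 1.549, G_2 = 10^(−1.90/10) = 0.6457
  Stage 3: F_3 = 10^(6.34/10) = 4.305, G_3 = 10^(−5.66/10) = 0.2716
Friis cascade:
  F = 1.324 + (1.549 − 1)/134.9 + (4.305 − 1)/87.10 = 1.366
NF = 10 log₁₀(1.366) = 1.36 dB

1.36 dB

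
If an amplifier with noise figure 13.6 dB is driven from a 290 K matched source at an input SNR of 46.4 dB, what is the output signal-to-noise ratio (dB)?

By definition F = SNR_in/SNR_out, so in dB: SNR_out = SNR_in − NF
SNR_out = 46.4 − 13.6 = 32.8 dB

32.8 dB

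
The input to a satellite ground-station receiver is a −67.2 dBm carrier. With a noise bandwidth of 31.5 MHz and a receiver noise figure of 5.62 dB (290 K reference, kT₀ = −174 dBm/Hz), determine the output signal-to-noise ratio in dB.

26.2 dB

Noise floor: N = −174 + 10 log₁₀(B) + NF
10 log₁₀(3.15×10⁷) = 74.98 dB
N = −174 + 74.98 + 5.62 = −93.40 dBm
SNR = P_sig − N = −67.2 − (−93.40) = 26.20 dB → 26.2 dB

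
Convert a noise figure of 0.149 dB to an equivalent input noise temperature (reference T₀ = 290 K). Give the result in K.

F = 10^(0.149/10) = 1.0349
T_e = (F − 1)·T₀ = (1.0349 − 1) × 290 = 10.1 K

10.1 K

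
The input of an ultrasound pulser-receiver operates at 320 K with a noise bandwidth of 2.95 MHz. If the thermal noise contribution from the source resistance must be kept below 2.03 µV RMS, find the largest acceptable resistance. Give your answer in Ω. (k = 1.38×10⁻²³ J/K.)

Johnson–Nyquist: V_n = √(4kTRB) ⇒ R = V_n² / (4kTB)
4kTB = 4 × 1.38×10⁻²³ × 320 × 2.95×10⁶ = 5.21×10⁻¹⁴
R = (2.03×10⁻⁶)² / 5.21×10⁻¹⁴ = 7.91×10¹ Ω = 79.1 Ω

79.1 Ω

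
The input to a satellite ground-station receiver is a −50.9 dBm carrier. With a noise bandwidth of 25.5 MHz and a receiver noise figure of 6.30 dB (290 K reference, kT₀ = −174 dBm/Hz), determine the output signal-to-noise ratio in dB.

42.7 dB

Noise floor: N = −174 + 10 log₁₀(B) + NF
10 log₁₀(2.55×10⁷) = 74.07 dB
N = −174 + 74.07 + 6.30 = −93.63 dBm
SNR = P_sig − N = −50.9 − (−93.63) = 42.73 dB → 42.7 dB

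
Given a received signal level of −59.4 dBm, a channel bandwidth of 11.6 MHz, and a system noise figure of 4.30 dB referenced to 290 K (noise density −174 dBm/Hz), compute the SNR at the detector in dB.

Noise floor: N = −174 + 10 log₁₀(B) + NF
10 log₁₀(1.16×10⁷) = 70.64 dB
N = −174 + 70.64 + 4.30 = −99.06 dBm
SNR = P_sig − N = −59.4 − (−99.06) = 39.66 dB → 39.7 dB

39.7 dB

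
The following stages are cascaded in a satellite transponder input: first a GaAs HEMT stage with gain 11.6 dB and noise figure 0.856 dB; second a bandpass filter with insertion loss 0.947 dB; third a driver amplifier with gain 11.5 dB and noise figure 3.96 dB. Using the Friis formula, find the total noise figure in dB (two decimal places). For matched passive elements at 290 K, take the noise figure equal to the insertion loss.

Convert to linear (a loss of L dB is a gain of −L dB): F_i = 10^(NF_i/10), G_i = 10^(G_i,dB/10)
  Stage 1: F_1 = 10^(0.856/10) = 1.218, G_1 = 10^(11.6/10) = 14.45
  Stage 2: F_2 = 10^(0.947/10) = 1.244, G_2 = 10^(−0.947/10) = 0.8041
  Stage 3: F_3 = 10^(3.96/10) = 2.489, G_3 = 10^(11.5/10) = 14.13
Friis cascade:
  F = 1.218 + (1.244 − 1)/14.45 + (2.489 − 1)/11.62 = 1.363
NF = 10 log₁₀(1.363) = 1.34 dB

1.34 dB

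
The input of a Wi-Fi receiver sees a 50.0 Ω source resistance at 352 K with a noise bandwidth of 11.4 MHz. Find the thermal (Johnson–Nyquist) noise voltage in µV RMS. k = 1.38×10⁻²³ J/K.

3.33 µV

V_n = √(4kTRB)
4kTRB = 4 × 1.38×10⁻²³ × 352 × 5.00×10¹ × 1.14×10⁷ = 1.11×10⁻¹¹ V²
V_n = √(1.11×10⁻¹¹) = 3.33×10⁻⁶ V = 3.33 µV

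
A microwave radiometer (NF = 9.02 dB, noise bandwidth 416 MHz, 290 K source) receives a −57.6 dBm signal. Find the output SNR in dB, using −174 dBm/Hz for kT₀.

21.2 dB

Noise floor: N = −174 + 10 log₁₀(B) + NF
10 log₁₀(4.16×10⁸) = 86.19 dB
N = −174 + 86.19 + 9.02 = −78.79 dBm
SNR = P_sig − N = −57.6 − (−78.79) = 21.19 dB → 21.2 dB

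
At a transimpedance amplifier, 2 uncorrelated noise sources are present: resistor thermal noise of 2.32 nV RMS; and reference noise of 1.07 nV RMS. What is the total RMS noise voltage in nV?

Uncorrelated sources add in power (mean-square): V_tot = √(ΣV_i²)
V_tot = √[(2.32×10⁻⁹)² + (1.07×10⁻⁹)²] = 2.55×10⁻⁹ V = 2.55 nV

2.55 nV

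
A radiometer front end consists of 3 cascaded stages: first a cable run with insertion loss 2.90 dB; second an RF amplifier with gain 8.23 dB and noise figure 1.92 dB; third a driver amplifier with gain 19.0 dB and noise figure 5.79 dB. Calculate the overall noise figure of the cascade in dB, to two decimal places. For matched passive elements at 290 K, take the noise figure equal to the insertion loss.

Convert to linear (a loss of L dB is a gain of −L dB): F_i = 10^(NF_i/10), G_i = 10^(G_i,dB/10)
  Stage 1: F_1 = 10^(2.90/10) = 1.950, G_1 = 10^(−2.90/10) = 0.5129
  Stage 2: F_2 = 10^(1.92/10) = 1.556, G_2 = 10^(8.23/10) = 6.653
  Stage 3: F_3 = 10^(5.79/10) = 3.793, G_3 = 10^(19.0/10) = 79.43
Friis cascade:
  F = 1.950 + (1.556 − 1)/0.5129 + (3.793 − 1)/3.412 = 3.853
NF = 10 log₁₀(3.853) = 5.86 dB

5.86 dB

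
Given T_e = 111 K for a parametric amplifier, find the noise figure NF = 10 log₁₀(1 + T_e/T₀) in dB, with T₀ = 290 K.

1.41 dB

F = 1 + T_e/T₀ = 1 + 111/290 = 1.38276
NF = 10 log₁₀(1.38276) = 1.41 dB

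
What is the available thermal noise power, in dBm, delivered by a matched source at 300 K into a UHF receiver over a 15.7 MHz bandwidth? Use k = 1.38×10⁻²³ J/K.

P_n = kTB = 1.38×10⁻²³ × 300 × 1.57×10⁷ = 6.50×10⁻¹⁴ W
In dBm: 10 log₁₀(6.50×10⁻¹⁴ / 10⁻³) = −101.9 dBm

−101.9 dBm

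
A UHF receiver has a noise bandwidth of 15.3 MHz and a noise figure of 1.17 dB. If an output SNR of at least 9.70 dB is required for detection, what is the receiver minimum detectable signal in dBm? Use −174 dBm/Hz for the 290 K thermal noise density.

−91.3 dBm

Sensitivity = −174 + 10 log₁₀(B) + NF + SNR_min
= −174 + 71.85 + 1.17 + 9.70
= −91.28 dBm → −91.3 dBm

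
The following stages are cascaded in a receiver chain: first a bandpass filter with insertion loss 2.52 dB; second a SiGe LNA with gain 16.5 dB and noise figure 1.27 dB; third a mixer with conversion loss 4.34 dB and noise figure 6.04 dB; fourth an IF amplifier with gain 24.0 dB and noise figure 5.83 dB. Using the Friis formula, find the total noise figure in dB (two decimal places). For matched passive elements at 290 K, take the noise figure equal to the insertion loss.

Convert to linear (a loss of L dB is a gain of −L dB): F_i = 10^(NF_i/10), G_i = 10^(G_i,dB/10)
  Stage 1: F_1 = 10^(2.52/10) = 1.786, G_1 = 10^(−2.52/10) = 0.5598
  Stage 2: F_2 = 10^(1.27/10) = 1.340, G_2 = 10^(16.5/10) = 44.67
  Stage 3: F_3 = 10^(6.04/10) = 4.018, G_3 = 10^(−4.34/10) = 0.3681
  Stage 4: F_4 = 10^(5.83/10) = 3.828, G_4 = 10^(24.0/10) = 251.2
Friis cascade:
  F = 1.786 + (1.340 − 1)/0.5598 + (4.018 − 1)/25.00 + (3.828 − 1)/9.204 = 2.821
NF = 10 log₁₀(2.821) = 4.50 dB

4.50 dB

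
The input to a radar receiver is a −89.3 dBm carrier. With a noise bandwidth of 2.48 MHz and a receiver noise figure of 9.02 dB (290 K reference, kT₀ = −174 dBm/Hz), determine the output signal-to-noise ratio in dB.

Noise floor: N = −174 + 10 log₁₀(B) + NF
10 log₁₀(2.48×10⁶) = 63.94 dB
N = −174 + 63.94 + 9.02 = −101.04 dBm
SNR = P_sig − N = −89.3 − (−101.04) = 11.74 dB → 11.7 dB

11.7 dB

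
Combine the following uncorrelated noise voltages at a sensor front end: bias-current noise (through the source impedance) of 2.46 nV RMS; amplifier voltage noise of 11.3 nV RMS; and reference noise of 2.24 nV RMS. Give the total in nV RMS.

11.8 nV

Uncorrelated sources add in power (mean-square): V_tot = √(ΣV_i²)
V_tot = √[(2.46×10⁻⁹)² + (1.13×10⁻⁸)² + (2.24×10⁻⁹)²] = 1.18×10⁻⁸ V = 11.8 nV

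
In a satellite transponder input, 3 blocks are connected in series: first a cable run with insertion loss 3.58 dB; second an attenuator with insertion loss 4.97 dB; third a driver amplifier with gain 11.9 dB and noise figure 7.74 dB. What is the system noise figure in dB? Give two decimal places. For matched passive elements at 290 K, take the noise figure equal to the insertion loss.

Convert to linear (a loss of L dB is a gain of −L dB): F_i = 10^(NF_i/10), G_i = 10^(G_i,dB/10)
  Stage 1: F_1 = 10^(3.58/10) = 2.280, G_1 = 10^(−3.58/10) = 0.4385
  Stage 2: F_2 = 10^(4.97/10) = 3.141, G_2 = 10^(−4.97/10) = 0.3184
  Stage 3: F_3 = 10^(7.74/10) = 5.943, G_3 = 10^(11.9/10) = 15.49
Friis cascade:
  F = 2.280 + (3.141 − 1)/0.4385 + (5.943 − 1)/0.1396 = 42.56
NF = 10 log₁₀(42.56) = 16.29 dB

16.29 dB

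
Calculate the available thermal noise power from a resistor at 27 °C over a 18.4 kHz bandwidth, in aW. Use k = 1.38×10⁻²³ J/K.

T = 27 °C + 273.15 = 300.15 K
P_n = kTB = 1.38×10⁻²³ × 300.15 × 1.84×10⁴ = 7.62×10⁻¹⁷ W = 76.2 aW

76.2 aW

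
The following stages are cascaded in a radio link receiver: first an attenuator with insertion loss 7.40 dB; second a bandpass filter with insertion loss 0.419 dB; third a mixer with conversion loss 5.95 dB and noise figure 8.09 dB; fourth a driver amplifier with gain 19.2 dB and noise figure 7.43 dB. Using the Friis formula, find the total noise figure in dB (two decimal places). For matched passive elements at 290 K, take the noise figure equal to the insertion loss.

21.67 dB

Convert to linear (a loss of L dB is a gain of −L dB): F_i = 10^(NF_i/10), G_i = 10^(G_i,dB/10)
  Stage 1: F_1 = 10^(7.40/10) = 5.495, G_1 = 10^(−7.40/10) = 0.1820
  Stage 2: F_2 = 10^(0.419/10) = 1.101, G_2 = 10^(−0.419/10) = 0.9080
  Stage 3: F_3 = 10^(8.09/10) = 6.442, G_3 = 10^(−5.95/10) = 0.2541
  Stage 4: F_4 = 10^(7.43/10) = 5.534, G_4 = 10^(19.2/10) = 83.18
Friis cascade:
  F = 5.495 + (1.101 − 1)/0.1820 + (6.442 − 1)/0.1652 + (5.534 − 1)/0.04199 = 147.0
NF = 10 log₁₀(147.0) = 21.67 dB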